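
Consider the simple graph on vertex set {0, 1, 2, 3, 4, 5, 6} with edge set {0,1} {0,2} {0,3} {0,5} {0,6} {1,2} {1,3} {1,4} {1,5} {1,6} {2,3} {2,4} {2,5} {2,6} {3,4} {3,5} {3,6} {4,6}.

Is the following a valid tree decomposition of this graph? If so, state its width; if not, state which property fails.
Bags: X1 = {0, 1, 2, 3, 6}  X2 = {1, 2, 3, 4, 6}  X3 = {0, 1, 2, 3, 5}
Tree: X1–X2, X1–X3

Yes; width 4.

Every vertex of G appears in some bag (union = {0, 1, 2, 3, 4, 5, 6}); every edge is covered by a bag; and for each vertex v the set of bags containing v is connected in the bag tree. The decomposition is therefore valid. The largest bag has 5 vertices, so the width is 4.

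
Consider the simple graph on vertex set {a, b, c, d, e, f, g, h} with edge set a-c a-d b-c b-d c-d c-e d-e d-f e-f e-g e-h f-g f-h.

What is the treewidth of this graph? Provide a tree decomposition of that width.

Every bag has size at most 3, so the width is 3 − 1 = 2 and tw(G) ≤ 2. For the lower bound, the 3 vertices {c, d, e} are pairwise adjacent, and any tree decomposition puts a clique entirely inside one bag — forcing width ≥ 2. Hence tw(G) = 2 exactly.

Treewidth 2.
One such decomposition:
Bags: B1 = {c, d, e}  B2 = {b, c, d}  B3 = {d, e, f}  B4 = {a, c, d}  B5 = {e, f, g}  B6 = {e, f, h}
Tree: B1–B2, B1–B3, B2–B4, B3–B5, B3–B6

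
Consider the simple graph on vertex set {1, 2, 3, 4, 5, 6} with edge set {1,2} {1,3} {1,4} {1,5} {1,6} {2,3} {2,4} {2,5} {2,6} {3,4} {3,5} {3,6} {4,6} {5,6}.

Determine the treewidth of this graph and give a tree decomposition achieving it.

Treewidth 4.
Bags: B1 = {1, 2, 3, 5, 6}  B2 = {1, 2, 3, 4, 6}
Tree: B1–B2

Each bag holds 5 vertices, so the decomposition has width 4, which upper-bounds the treewidth. For the lower bound, the 5 vertices {1, 2, 3, 4, 6} are pairwise adjacent, and any tree decomposition puts a clique entirely inside one bag — forcing width ≥ 4. Hence tw(G) = 4 exactly.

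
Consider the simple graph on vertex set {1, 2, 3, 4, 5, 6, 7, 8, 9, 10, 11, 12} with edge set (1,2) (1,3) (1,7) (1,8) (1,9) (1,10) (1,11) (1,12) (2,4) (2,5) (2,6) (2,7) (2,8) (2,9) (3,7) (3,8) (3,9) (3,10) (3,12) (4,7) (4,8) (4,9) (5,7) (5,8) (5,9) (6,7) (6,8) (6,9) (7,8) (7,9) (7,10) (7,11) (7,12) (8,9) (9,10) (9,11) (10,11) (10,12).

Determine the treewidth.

A width-4 tree decomposition is:
Bags: B1 = {2, 4, 7, 8, 9}  B2 = {1, 2, 7, 8, 9}  B3 = {2, 6, 7, 8, 9}  B4 = {1, 3, 7, 8, 9}  B5 = {1, 3, 7, 9, 10}  B6 = {1, 3, 7, 10, 12}  B7 = {2, 5, 7, 8, 9}  B8 = {1, 7, 9, 10, 11}
Tree: B1–B2, B2–B3, B2–B4, B4–B5, B5–B6, B3–B7, B5–B8
The largest bag has 5 vertices, giving width 4; this decomposition certifies tw(G) ≤ 4. Conversely, {1, 2, 7, 8, 9} is a clique of size 5, and the vertices of any clique must share a bag in every tree decomposition; so some bag has ≥ 5 vertices and tw(G) ≥ 4. Therefore the treewidth is 4.

4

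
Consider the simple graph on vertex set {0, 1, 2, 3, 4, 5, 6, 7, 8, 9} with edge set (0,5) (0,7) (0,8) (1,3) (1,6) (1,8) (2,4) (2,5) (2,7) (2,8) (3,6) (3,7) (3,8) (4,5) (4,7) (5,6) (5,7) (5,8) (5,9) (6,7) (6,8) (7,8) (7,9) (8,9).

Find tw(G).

A width-3 tree decomposition is:
Bags: B1 = {5, 6, 7, 8}  B2 = {3, 6, 7, 8}  B3 = {0, 5, 7, 8}  B4 = {5, 7, 8, 9}  B5 = {2, 5, 7, 8}  B6 = {2, 4, 5, 7}  B7 = {1, 3, 6, 8}
Tree: B1–B2, B1–B3, B1–B4, B1–B5, B5–B6, B2–B7
The largest bag has 4 vertices, giving width 3; this decomposition certifies tw(G) ≤ 3. For the lower bound, the 4 vertices {1, 3, 6, 8} are pairwise adjacent, and any tree decomposition puts a clique entirely inside one bag — forcing width ≥ 3. Therefore the treewidth is 3.

3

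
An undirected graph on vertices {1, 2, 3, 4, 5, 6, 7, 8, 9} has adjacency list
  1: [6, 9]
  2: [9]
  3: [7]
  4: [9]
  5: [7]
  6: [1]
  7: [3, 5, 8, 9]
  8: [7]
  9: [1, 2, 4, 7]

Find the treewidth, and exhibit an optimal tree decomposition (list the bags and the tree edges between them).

Treewidth 1.
One such decomposition:
Bags: B1 = {7, 8}  B2 = {5, 7}  B3 = {7, 9}  B4 = {1, 9}  B5 = {4, 9}  B6 = {1, 6}  B7 = {2, 9}  B8 = {3, 7}
Tree: B1–B2, B1–B3, B3–B4, B3–B5, B4–B6, B5–B7, B1–B8

Each bag holds 2 vertices, so the decomposition has width 1, which upper-bounds the treewidth. Since G has at least one edge (e.g. 7–8), it is not an edgeless graph, so tw(G) ≥ 1. The upper and lower bounds meet at 1, so that is the treewidth.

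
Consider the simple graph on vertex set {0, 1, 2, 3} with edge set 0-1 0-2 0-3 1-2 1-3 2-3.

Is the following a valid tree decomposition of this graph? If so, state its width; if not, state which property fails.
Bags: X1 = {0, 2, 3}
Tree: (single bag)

No — vertex 1 appears in no bag.

A tree decomposition must satisfy three properties: every vertex lies in some bag; for every edge, both endpoints lie together in some bag; and for every vertex, the bags containing it form a connected subtree. Here vertex 1 appears in no bag, so the decomposition is invalid.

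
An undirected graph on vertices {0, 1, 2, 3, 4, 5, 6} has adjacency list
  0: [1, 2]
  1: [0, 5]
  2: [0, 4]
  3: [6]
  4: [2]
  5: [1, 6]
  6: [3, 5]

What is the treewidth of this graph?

A width-1 tree decomposition is:
Bags: B1 = {3, 6}  B2 = {5, 6}  B3 = {1, 5}  B4 = {0, 1}  B5 = {0, 2}  B6 = {2, 4}
Tree: B1–B2, B2–B3, B3–B4, B4–B5, B5–B6
Every bag has size at most 2, so the width is 2 − 1 = 1 and tw(G) ≤ 1. Since G has at least one edge (e.g. 3–6), it is not an edgeless graph, so tw(G) ≥ 1. Therefore the treewidth is 1.

1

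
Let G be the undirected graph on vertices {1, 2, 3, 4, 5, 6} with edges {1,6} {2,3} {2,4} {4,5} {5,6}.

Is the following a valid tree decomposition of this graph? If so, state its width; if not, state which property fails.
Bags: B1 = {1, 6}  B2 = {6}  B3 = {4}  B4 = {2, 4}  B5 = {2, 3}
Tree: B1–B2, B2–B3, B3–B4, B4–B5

A tree decomposition must satisfy three properties: every vertex lies in some bag; for every edge, both endpoints lie together in some bag; and for every vertex, the bags containing it form a connected subtree. Here vertex 5 appears in no bag, so the decomposition is invalid.

No — vertex 5 appears in no bag.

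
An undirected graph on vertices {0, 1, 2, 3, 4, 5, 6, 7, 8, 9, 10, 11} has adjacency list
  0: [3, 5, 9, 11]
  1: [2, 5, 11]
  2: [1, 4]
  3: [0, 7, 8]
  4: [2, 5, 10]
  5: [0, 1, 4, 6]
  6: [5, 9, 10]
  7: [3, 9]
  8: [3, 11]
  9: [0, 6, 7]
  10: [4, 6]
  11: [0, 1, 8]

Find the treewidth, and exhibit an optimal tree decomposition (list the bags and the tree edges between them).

Treewidth 3.
One such decomposition:
Bags: B1 = {1, 2, 4, 10}  B2 = {1, 4, 5, 10}  B3 = {1, 5, 6, 10}  B4 = {1, 5, 6, 11}  B5 = {0, 5, 6, 11}  B6 = {0, 6, 9, 11}  B7 = {0, 8, 9, 11}  B8 = {0, 3, 8, 9}  B9 = {3, 7, 8, 9}
Tree: B1–B2, B2–B3, B3–B4, B4–B5, B5–B6, B6–B7, B7–B8, B8–B9

Every bag has size at most 4, so the width is 4 − 1 = 3 and tw(G) ≤ 3. For the lower bound: the 4 vertex sets {2,4,10}, {1}, {5}, {0,6,9,11} are disjoint, each induces a connected subgraph, and every pair is joined by at least one edge of G. Contracting each set to a single vertex therefore yields K_{4} as a minor, and since treewidth is minor-monotone, tw(G) ≥ tw(K_{4}) = 3. The upper and lower bounds meet at 3, so that is the treewidth.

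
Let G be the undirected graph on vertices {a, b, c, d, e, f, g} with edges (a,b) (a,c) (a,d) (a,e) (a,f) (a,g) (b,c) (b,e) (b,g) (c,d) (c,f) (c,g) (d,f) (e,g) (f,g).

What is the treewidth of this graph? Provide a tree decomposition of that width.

Each bag holds 4 vertices, so the decomposition has width 3, which upper-bounds the treewidth. For the lower bound, the 4 vertices {a, c, d, f} are pairwise adjacent, and any tree decomposition puts a clique entirely inside one bag — forcing width ≥ 3. Combining the bounds, tw(G) = 3.

Treewidth 3.
Bags: B1 = {a, b, c, g}  B2 = {a, c, f, g}  B3 = {a, b, e, g}  B4 = {a, c, d, f}
Tree: B1–B2, B1–B3, B2–B4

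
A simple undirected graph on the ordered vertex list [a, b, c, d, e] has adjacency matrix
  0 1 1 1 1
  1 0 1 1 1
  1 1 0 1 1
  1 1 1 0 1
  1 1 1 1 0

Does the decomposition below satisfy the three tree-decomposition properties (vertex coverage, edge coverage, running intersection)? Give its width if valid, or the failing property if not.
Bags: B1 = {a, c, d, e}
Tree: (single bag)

A tree decomposition must satisfy three properties: every vertex lies in some bag; for every edge, both endpoints lie together in some bag; and for every vertex, the bags containing it form a connected subtree. Here vertex b appears in no bag, so the decomposition is invalid.

No — vertex b appears in no bag.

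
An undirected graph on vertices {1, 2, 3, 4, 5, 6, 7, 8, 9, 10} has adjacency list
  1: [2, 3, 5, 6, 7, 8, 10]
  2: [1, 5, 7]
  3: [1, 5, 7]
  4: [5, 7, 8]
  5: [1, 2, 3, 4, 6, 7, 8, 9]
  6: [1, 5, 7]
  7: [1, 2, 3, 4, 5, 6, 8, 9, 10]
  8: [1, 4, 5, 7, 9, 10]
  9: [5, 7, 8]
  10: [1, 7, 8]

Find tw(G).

A width-3 tree decomposition is:
Bags: B1 = {1, 5, 7, 8}  B2 = {1, 5, 6, 7}  B3 = {1, 2, 5, 7}  B4 = {1, 3, 5, 7}  B5 = {4, 5, 7, 8}  B6 = {5, 7, 8, 9}  B7 = {1, 7, 8, 10}
Tree: B1–B2, B2–B3, B1–B4, B1–B5, B1–B6, B1–B7
Every bag has size at most 4, so the width is 4 − 1 = 3 and tw(G) ≤ 3. Conversely, {1, 7, 8, 10} is a clique of size 4, and the vertices of any clique must share a bag in every tree decomposition; so some bag has ≥ 4 vertices and tw(G) ≥ 3. The upper and lower bounds meet at 3, so that is the treewidth.

3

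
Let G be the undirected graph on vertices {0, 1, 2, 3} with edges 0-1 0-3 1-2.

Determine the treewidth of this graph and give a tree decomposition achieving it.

Each bag holds 2 vertices, so the decomposition has width 1, which upper-bounds the treewidth. Any graph with an edge has treewidth ≥ 1, and G has the edge 1–0. Therefore the treewidth is 1.

Treewidth 1.
One such decomposition:
Bags: B1 = {0, 1}  B2 = {1, 2}  B3 = {0, 3}
Tree: B1–B2, B1–B3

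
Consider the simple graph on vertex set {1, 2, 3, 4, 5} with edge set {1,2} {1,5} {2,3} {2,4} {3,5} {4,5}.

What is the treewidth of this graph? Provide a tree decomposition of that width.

Every bag has size at most 3, so the width is 3 − 1 = 2 and tw(G) ≤ 2. The edges 2–4–5–1–2 form a cycle, so G is not a tree and its treewidth is at least 2. Combining the bounds, tw(G) = 2.

Treewidth 2.
One optimal decomposition is:
Bags: B1 = {2, 4, 5}  B2 = {1, 2, 5}  B3 = {2, 3, 5}
Tree: B1–B2, B2–B3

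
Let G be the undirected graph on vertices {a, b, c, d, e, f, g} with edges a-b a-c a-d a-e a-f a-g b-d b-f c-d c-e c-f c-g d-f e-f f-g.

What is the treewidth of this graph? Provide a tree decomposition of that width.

Treewidth 3.
Bags: B1 = {a, c, e, f}  B2 = {a, c, d, f}  B3 = {a, b, d, f}  B4 = {a, c, f, g}
Tree: B1–B2, B2–B3, B1–B4

Every bag has size at most 4, so the width is 4 − 1 = 3 and tw(G) ≤ 3. For the lower bound, the 4 vertices {a, c, d, f} are pairwise adjacent, and any tree decomposition puts a clique entirely inside one bag — forcing width ≥ 3. The upper and lower bounds meet at 3, so that is the treewidth.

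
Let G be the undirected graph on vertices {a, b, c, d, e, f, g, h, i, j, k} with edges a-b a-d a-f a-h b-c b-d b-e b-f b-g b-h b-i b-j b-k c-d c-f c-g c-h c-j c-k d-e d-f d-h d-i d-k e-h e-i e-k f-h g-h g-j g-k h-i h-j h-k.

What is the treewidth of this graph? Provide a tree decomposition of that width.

Treewidth 4.
Bags: B1 = {b, c, g, h, k}  B2 = {b, c, d, h, k}  B3 = {b, d, e, h, k}  B4 = {b, c, d, f, h}  B5 = {b, d, e, h, i}  B6 = {b, c, g, h, j}  B7 = {a, b, d, f, h}
Tree: B1–B2, B2–B3, B2–B4, B3–B5, B1–B6, B4–B7

Every bag has size at most 5, so the width is 5 − 1 = 4 and tw(G) ≤ 4. Conversely, {b, d, e, h, k} is a clique of size 5, and the vertices of any clique must share a bag in every tree decomposition; so some bag has ≥ 5 vertices and tw(G) ≥ 4. Combining the bounds, tw(G) = 4.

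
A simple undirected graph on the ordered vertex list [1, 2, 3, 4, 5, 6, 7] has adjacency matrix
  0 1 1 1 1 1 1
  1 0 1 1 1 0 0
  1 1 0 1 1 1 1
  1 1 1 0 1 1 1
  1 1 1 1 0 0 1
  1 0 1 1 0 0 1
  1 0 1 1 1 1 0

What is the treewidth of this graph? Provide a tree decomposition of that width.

Treewidth 4.
One such decomposition:
Bags: B1 = {1, 2, 3, 4, 5}  B2 = {1, 3, 4, 5, 7}  B3 = {1, 3, 4, 6, 7}
Tree: B1–B2, B2–B3

Each bag holds 5 vertices, so the decomposition has width 4, which upper-bounds the treewidth. For the lower bound, the 5 vertices {1, 2, 3, 4, 5} are pairwise adjacent, and any tree decomposition puts a clique entirely inside one bag — forcing width ≥ 4. Therefore the treewidth is 4.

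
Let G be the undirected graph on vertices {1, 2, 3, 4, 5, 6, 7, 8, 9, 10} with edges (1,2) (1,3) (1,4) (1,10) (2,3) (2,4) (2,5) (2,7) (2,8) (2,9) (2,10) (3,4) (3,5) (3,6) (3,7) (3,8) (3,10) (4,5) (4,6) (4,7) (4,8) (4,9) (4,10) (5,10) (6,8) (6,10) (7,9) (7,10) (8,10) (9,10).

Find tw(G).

A width-4 tree decomposition is:
Bags: B1 = {2, 3, 4, 5, 10}  B2 = {2, 3, 4, 8, 10}  B3 = {1, 2, 3, 4, 10}  B4 = {2, 3, 4, 7, 10}  B5 = {2, 4, 7, 9, 10}  B6 = {3, 4, 6, 8, 10}
Tree: B1–B2, B1–B3, B2–B4, B4–B5, B2–B6
Each bag holds 5 vertices, so the decomposition has width 4, which upper-bounds the treewidth. Conversely, {2, 4, 7, 9, 10} is a clique of size 5, and the vertices of any clique must share a bag in every tree decomposition; so some bag has ≥ 5 vertices and tw(G) ≥ 4. Therefore the treewidth is 4.

4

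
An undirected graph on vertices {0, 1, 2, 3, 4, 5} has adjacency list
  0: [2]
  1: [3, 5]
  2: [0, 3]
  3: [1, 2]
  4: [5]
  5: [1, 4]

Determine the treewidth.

A width-1 tree decomposition is:
Bags: B1 = {0, 2}  B2 = {2, 3}  B3 = {1, 3}  B4 = {1, 5}  B5 = {4, 5}
Tree: B1–B2, B2–B3, B3–B4, B4–B5
Every bag has size at most 2, so the width is 2 − 1 = 1 and tw(G) ≤ 1. G has an edge, so its treewidth is at least 1. The upper and lower bounds meet at 1, so that is the treewidth.

1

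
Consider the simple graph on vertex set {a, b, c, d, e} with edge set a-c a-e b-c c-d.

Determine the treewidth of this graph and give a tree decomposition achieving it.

Treewidth 1.
One optimal decomposition is:
Bags: B1 = {a, c}  B2 = {b, c}  B3 = {a, e}  B4 = {c, d}
Tree: B1–B2, B1–B3, B2–B4

Every bag has size at most 2, so the width is 2 − 1 = 1 and tw(G) ≤ 1. Any graph with an edge has treewidth ≥ 1, and G has the edge c–a. Therefore the treewidth is 1.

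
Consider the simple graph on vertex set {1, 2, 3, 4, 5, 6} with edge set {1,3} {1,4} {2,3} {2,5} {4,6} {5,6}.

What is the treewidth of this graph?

A width-2 tree decomposition is:
Bags: B1 = {1, 2, 3}  B2 = {1, 2, 4}  B3 = {2, 4, 6}  B4 = {2, 5, 6}
Tree: B1–B2, B2–B3, B3–B4
Each bag holds 3 vertices, so the decomposition has width 2, which upper-bounds the treewidth. The edges 2–3–1–4–6–5–2 form a cycle, so G is not a tree and its treewidth is at least 2. Hence tw(G) = 2 exactly.

2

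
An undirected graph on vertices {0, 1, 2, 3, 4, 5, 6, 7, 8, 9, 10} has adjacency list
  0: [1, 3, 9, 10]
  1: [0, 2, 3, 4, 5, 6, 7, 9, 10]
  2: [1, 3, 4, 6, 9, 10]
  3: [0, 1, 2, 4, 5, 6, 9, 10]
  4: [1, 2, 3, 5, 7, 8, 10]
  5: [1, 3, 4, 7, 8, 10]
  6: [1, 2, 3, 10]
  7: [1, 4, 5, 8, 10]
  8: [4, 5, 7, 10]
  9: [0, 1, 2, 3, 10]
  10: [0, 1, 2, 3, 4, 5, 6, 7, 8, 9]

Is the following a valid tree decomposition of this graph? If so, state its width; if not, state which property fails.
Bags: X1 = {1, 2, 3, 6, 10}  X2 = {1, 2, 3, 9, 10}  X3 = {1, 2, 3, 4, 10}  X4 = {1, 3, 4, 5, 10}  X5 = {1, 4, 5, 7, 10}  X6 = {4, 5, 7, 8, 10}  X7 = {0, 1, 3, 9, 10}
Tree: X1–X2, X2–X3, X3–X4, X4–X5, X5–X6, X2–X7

Vertex coverage: the bags together contain {0, 1, 2, 3, 4, 5, 6, 7, 8, 9, 10}, the full vertex set. Edge coverage: each edge of G has both endpoints in at least one bag. Running intersection: for every vertex, the bags containing it form a connected subtree. All three properties hold, so this is a valid tree decomposition of width max|bag| − 1 = 4, and hence tw(G) ≤ 4.

Yes; width 4.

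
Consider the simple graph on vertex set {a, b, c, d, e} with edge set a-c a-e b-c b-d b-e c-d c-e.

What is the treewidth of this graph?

A width-2 tree decomposition is:
Bags: B1 = {a, c, e}  B2 = {b, c, e}  B3 = {b, c, d}
Tree: B1–B2, B2–B3
The largest bag has 3 vertices, giving width 2; this decomposition certifies tw(G) ≤ 2. For the lower bound, the 3 vertices {b, c, d} are pairwise adjacent, and any tree decomposition puts a clique entirely inside one bag — forcing width ≥ 2. Combining the bounds, tw(G) = 2.

2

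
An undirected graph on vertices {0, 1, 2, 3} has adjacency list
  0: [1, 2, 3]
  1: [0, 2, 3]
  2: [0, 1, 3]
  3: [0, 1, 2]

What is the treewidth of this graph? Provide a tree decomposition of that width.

Treewidth 3.
One optimal decomposition is:
Bags: B1 = {0, 1, 2, 3}
Tree: (single bag)

A single bag containing all 4 vertices is trivially a valid decomposition of width 3. On the other hand G contains the 4-clique {0, 1, 2, 3}. A clique must lie in a single bag of any decomposition, so no decomposition can have width below 3. The upper and lower bounds meet at 3, so that is the treewidth.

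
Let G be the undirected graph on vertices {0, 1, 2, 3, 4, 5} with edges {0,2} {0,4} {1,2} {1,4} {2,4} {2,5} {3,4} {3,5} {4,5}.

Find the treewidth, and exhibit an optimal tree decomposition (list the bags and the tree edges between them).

Treewidth 2.
One such decomposition:
Bags: B1 = {3, 4, 5}  B2 = {2, 4, 5}  B3 = {0, 2, 4}  B4 = {1, 2, 4}
Tree: B1–B2, B2–B3, B3–B4

Each bag holds 3 vertices, so the decomposition has width 2, which upper-bounds the treewidth. For the lower bound, the 3 vertices {0, 2, 4} are pairwise adjacent, and any tree decomposition puts a clique entirely inside one bag — forcing width ≥ 2. Combining the bounds, tw(G) = 2.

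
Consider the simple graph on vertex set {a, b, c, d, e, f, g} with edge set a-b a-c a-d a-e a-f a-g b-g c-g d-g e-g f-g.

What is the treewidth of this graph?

A width-2 tree decomposition is:
Bags: B1 = {a, c, g}  B2 = {a, e, g}  B3 = {a, f, g}  B4 = {a, d, g}  B5 = {a, b, g}
Tree: B1–B2, B2–B3, B2–B4, B3–B5
Each bag holds 3 vertices, so the decomposition has width 2, which upper-bounds the treewidth. Conversely, {a, d, g} is a clique of size 3, and the vertices of any clique must share a bag in every tree decomposition; so some bag has ≥ 3 vertices and tw(G) ≥ 2. Therefore the treewidth is 2.

2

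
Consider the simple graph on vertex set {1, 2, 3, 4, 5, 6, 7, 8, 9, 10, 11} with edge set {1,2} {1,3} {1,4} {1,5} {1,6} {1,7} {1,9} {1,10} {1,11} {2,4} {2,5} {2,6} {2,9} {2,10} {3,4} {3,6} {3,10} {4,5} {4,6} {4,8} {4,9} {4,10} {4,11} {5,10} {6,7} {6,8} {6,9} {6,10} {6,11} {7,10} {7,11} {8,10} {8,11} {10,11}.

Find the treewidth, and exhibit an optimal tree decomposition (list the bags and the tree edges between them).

Treewidth 4.
Bags: B1 = {1, 2, 4, 6, 10}  B2 = {1, 4, 6, 10, 11}  B3 = {1, 2, 4, 6, 9}  B4 = {1, 2, 4, 5, 10}  B5 = {1, 3, 4, 6, 10}  B6 = {4, 6, 8, 10, 11}  B7 = {1, 6, 7, 10, 11}
Tree: B1–B2, B1–B3, B1–B4, B1–B5, B2–B6, B2–B7

Each bag holds 5 vertices, so the decomposition has width 4, which upper-bounds the treewidth. Conversely, {4, 6, 8, 10, 11} is a clique of size 5, and the vertices of any clique must share a bag in every tree decomposition; so some bag has ≥ 5 vertices and tw(G) ≥ 4. The upper and lower bounds meet at 4, so that is the treewidth.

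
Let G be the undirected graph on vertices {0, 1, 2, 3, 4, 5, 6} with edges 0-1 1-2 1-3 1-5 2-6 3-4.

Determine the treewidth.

1

A width-1 tree decomposition is:
Bags: B1 = {3, 4}  B2 = {1, 3}  B3 = {0, 1}  B4 = {1, 5}  B5 = {1, 2}  B6 = {2, 6}
Tree: B1–B2, B2–B3, B2–B4, B3–B5, B5–B6
Each bag holds 2 vertices, so the decomposition has width 1, which upper-bounds the treewidth. Since G has at least one edge (e.g. 4–3), it is not an edgeless graph, so tw(G) ≥ 1. Therefore the treewidth is 1.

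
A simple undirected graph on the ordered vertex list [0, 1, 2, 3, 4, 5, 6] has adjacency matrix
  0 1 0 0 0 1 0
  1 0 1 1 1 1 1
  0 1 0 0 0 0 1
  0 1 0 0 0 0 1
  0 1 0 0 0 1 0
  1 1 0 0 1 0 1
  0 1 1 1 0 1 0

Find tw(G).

A width-2 tree decomposition is:
Bags: B1 = {1, 5, 6}  B2 = {1, 3, 6}  B3 = {0, 1, 5}  B4 = {1, 4, 5}  B5 = {1, 2, 6}
Tree: B1–B2, B1–B3, B3–B4, B2–B5
Each bag holds 3 vertices, so the decomposition has width 2, which upper-bounds the treewidth. On the other hand G contains the 3-clique {1, 2, 6}. A clique must lie in a single bag of any decomposition, so no decomposition can have width below 2. Combining the bounds, tw(G) = 2.

2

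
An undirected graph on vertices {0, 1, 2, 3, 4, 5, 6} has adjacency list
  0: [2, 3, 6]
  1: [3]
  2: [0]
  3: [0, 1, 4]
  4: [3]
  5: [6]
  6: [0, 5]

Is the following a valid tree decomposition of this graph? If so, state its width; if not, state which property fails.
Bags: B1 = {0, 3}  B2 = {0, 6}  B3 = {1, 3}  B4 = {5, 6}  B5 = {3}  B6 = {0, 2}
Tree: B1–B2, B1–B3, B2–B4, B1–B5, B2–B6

A tree decomposition must satisfy three properties: every vertex lies in some bag; for every edge, both endpoints lie together in some bag; and for every vertex, the bags containing it form a connected subtree. Here vertex 4 appears in no bag, so the decomposition is invalid.

No — vertex 4 appears in no bag.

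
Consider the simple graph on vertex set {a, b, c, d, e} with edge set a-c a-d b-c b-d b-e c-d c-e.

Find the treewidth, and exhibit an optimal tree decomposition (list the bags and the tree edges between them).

The largest bag has 3 vertices, giving width 2; this decomposition certifies tw(G) ≤ 2. For the lower bound, the 3 vertices {a, c, d} are pairwise adjacent, and any tree decomposition puts a clique entirely inside one bag — forcing width ≥ 2. Hence tw(G) = 2 exactly.

Treewidth 2.
Bags: B1 = {b, c, d}  B2 = {b, c, e}  B3 = {a, c, d}
Tree: B1–B2, B1–B3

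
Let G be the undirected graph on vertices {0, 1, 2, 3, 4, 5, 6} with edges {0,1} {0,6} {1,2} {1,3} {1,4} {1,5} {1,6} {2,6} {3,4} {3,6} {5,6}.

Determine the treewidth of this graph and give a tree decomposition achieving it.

Treewidth 2.
One optimal decomposition is:
Bags: B1 = {1, 3, 6}  B2 = {1, 3, 4}  B3 = {1, 2, 6}  B4 = {0, 1, 6}  B5 = {1, 5, 6}
Tree: B1–B2, B1–B3, B3–B4, B3–B5

Every bag has size at most 3, so the width is 3 − 1 = 2 and tw(G) ≤ 2. On the other hand G contains the 3-clique {1, 3, 4}. A clique must lie in a single bag of any decomposition, so no decomposition can have width below 2. Therefore the treewidth is 2.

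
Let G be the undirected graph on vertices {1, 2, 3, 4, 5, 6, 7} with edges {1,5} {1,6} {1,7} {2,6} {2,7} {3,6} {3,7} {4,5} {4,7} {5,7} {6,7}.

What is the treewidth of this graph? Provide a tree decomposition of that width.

Treewidth 2.
Bags: B1 = {1, 5, 7}  B2 = {1, 6, 7}  B3 = {3, 6, 7}  B4 = {4, 5, 7}  B5 = {2, 6, 7}
Tree: B1–B2, B2–B3, B1–B4, B2–B5

The largest bag has 3 vertices, giving width 2; this decomposition certifies tw(G) ≤ 2. For the lower bound, the 3 vertices {4, 5, 7} are pairwise adjacent, and any tree decomposition puts a clique entirely inside one bag — forcing width ≥ 2. Hence tw(G) = 2 exactly.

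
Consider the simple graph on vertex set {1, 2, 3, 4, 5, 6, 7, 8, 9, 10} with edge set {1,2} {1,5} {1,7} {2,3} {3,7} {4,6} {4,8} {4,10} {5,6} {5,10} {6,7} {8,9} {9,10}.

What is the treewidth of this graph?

A width-2 tree decomposition is:
Bags: B1 = {2, 3, 7}  B2 = {1, 2, 7}  B3 = {1, 6, 7}  B4 = {1, 5, 6}  B5 = {4, 5, 6}  B6 = {4, 5, 10}  B7 = {4, 8, 10}  B8 = {8, 9, 10}
Tree: B1–B2, B2–B3, B3–B4, B4–B5, B5–B6, B6–B7, B7–B8
Every bag has size at most 3, so the width is 3 − 1 = 2 and tw(G) ≤ 2. For the lower bound, G contains the cycle 3–2–1–7–3, so G is not a forest; only forests have treewidth ≤ 1, hence tw(G) ≥ 2. The upper and lower bounds meet at 2, so that is the treewidth.

2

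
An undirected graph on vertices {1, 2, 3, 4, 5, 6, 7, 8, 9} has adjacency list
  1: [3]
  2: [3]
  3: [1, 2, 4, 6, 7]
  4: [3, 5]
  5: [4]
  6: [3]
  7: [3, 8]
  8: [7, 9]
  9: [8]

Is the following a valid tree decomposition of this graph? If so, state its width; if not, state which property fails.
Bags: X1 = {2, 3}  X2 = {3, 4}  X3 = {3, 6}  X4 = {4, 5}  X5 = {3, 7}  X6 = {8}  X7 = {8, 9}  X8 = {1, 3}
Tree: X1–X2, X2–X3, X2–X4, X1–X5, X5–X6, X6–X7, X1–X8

A tree decomposition must satisfy three properties: every vertex lies in some bag; for every edge, both endpoints lie together in some bag; and for every vertex, the bags containing it form a connected subtree. Here edge (7,8) lies in no bag, so the decomposition is invalid.

No — edge (7,8) lies in no bag.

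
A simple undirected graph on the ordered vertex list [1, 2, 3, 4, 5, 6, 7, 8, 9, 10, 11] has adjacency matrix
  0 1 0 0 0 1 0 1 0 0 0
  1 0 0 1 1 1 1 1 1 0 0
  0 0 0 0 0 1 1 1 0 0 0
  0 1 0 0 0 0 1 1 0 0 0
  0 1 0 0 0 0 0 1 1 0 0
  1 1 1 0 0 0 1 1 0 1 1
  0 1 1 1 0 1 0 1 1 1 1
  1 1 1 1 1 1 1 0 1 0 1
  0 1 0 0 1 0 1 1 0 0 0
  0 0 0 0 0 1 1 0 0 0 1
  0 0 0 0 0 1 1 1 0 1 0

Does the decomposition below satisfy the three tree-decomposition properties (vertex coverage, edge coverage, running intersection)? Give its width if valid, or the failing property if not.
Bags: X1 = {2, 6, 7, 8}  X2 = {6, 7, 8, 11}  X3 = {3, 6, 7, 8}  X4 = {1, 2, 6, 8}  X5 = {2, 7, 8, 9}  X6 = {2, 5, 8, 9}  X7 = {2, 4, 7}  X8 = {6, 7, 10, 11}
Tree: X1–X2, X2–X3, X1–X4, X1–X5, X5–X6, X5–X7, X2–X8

No — edge (8,4) lies in no bag.

A tree decomposition must satisfy three properties: every vertex lies in some bag; for every edge, both endpoints lie together in some bag; and for every vertex, the bags containing it form a connected subtree. Here edge (8,4) lies in no bag, so the decomposition is invalid.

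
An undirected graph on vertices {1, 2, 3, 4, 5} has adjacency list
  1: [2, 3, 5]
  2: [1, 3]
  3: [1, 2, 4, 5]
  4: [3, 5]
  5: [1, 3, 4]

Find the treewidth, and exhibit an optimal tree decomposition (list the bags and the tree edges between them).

Treewidth 2.
Bags: B1 = {1, 3, 5}  B2 = {1, 2, 3}  B3 = {3, 4, 5}
Tree: B1–B2, B1–B3

The largest bag has 3 vertices, giving width 2; this decomposition certifies tw(G) ≤ 2. For the lower bound, the 3 vertices {1, 2, 3} are pairwise adjacent, and any tree decomposition puts a clique entirely inside one bag — forcing width ≥ 2. Combining the bounds, tw(G) = 2.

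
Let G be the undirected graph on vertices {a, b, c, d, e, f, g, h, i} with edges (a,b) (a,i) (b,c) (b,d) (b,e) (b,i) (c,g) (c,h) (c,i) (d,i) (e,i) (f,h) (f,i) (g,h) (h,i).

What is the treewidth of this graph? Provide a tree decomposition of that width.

Treewidth 2.
Bags: B1 = {a, b, i}  B2 = {b, e, i}  B3 = {b, c, i}  B4 = {b, d, i}  B5 = {c, h, i}  B6 = {f, h, i}  B7 = {c, g, h}
Tree: B1–B2, B1–B3, B1–B4, B3–B5, B5–B6, B5–B7

Every bag has size at most 3, so the width is 3 − 1 = 2 and tw(G) ≤ 2. Conversely, {c, g, h} is a clique of size 3, and the vertices of any clique must share a bag in every tree decomposition; so some bag has ≥ 3 vertices and tw(G) ≥ 2. The upper and lower bounds meet at 2, so that is the treewidth.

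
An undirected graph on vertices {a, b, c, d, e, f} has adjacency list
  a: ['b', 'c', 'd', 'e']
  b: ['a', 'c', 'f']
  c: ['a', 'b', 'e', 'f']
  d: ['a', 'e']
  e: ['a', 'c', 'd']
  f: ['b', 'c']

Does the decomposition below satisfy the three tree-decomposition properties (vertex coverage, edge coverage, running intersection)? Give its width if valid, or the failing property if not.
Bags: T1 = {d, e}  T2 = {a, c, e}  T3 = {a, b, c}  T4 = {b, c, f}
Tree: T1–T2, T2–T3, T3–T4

A tree decomposition must satisfy three properties: every vertex lies in some bag; for every edge, both endpoints lie together in some bag; and for every vertex, the bags containing it form a connected subtree. Here edge (a,d) lies in no bag, so the decomposition is invalid.

No — edge (a,d) lies in no bag.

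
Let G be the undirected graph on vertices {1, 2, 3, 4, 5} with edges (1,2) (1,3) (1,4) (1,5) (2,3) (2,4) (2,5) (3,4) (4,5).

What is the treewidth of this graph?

A width-3 tree decomposition is:
Bags: B1 = {1, 2, 4, 5}  B2 = {1, 2, 3, 4}
Tree: B1–B2
The largest bag has 4 vertices, giving width 3; this decomposition certifies tw(G) ≤ 3. For the lower bound, the 4 vertices {1, 2, 3, 4} are pairwise adjacent, and any tree decomposition puts a clique entirely inside one bag — forcing width ≥ 3. Combining the bounds, tw(G) = 3.

3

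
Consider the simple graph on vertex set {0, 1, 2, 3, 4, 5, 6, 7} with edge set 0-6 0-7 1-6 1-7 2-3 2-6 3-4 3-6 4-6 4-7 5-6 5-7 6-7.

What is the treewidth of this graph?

A width-2 tree decomposition is:
Bags: B1 = {3, 4, 6}  B2 = {2, 3, 6}  B3 = {4, 6, 7}  B4 = {0, 6, 7}  B5 = {5, 6, 7}  B6 = {1, 6, 7}
Tree: B1–B2, B1–B3, B3–B4, B4–B5, B4–B6
The largest bag has 3 vertices, giving width 2; this decomposition certifies tw(G) ≤ 2. On the other hand G contains the 3-clique {2, 3, 6}. A clique must lie in a single bag of any decomposition, so no decomposition can have width below 2. The upper and lower bounds meet at 2, so that is the treewidth.

2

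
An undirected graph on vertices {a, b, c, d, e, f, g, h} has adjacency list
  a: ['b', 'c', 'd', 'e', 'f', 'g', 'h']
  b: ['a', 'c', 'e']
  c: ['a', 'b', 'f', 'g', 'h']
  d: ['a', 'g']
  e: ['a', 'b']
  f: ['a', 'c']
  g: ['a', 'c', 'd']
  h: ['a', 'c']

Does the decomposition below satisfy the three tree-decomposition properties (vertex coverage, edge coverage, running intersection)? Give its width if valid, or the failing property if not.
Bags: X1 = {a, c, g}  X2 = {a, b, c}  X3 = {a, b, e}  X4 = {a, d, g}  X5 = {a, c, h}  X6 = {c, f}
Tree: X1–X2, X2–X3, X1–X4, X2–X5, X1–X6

A tree decomposition must satisfy three properties: every vertex lies in some bag; for every edge, both endpoints lie together in some bag; and for every vertex, the bags containing it form a connected subtree. Here edge (a,f) lies in no bag, so the decomposition is invalid.

No — edge (a,f) lies in no bag.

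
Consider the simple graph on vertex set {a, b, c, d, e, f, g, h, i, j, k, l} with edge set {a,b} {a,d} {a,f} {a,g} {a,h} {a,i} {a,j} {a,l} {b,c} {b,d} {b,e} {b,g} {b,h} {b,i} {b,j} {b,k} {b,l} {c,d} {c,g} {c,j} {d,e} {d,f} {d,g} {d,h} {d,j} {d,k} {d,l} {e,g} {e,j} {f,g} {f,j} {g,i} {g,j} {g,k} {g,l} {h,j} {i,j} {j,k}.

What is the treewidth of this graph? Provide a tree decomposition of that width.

Treewidth 4.
One such decomposition:
Bags: B1 = {a, b, d, h, j}  B2 = {a, b, d, g, j}  B3 = {b, d, g, j, k}  B4 = {a, b, d, g, l}  B5 = {b, d, e, g, j}  B6 = {a, d, f, g, j}  B7 = {a, b, g, i, j}  B8 = {b, c, d, g, j}
Tree: B1–B2, B2–B3, B2–B4, B2–B5, B2–B6, B2–B7, B5–B8

Every bag has size at most 5, so the width is 5 − 1 = 4 and tw(G) ≤ 4. On the other hand G contains the 5-clique {a, d, f, g, j}. A clique must lie in a single bag of any decomposition, so no decomposition can have width below 4. The upper and lower bounds meet at 4, so that is the treewidth.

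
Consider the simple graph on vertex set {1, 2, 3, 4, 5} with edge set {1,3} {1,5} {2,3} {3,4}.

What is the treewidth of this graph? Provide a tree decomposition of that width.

Every bag has size at most 2, so the width is 2 − 1 = 1 and tw(G) ≤ 1. Since G has at least one edge (e.g. 3–4), it is not an edgeless graph, so tw(G) ≥ 1. The upper and lower bounds meet at 1, so that is the treewidth.

Treewidth 1.
Bags: B1 = {3, 4}  B2 = {2, 3}  B3 = {1, 3}  B4 = {1, 5}
Tree: B1–B2, B2–B3, B3–B4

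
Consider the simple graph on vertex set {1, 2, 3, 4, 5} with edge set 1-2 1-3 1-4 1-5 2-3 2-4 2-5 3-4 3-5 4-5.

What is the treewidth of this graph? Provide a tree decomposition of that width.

A single bag containing all 5 vertices is trivially a valid decomposition of width 4. Conversely, {1, 2, 3, 4, 5} is a clique of size 5, and the vertices of any clique must share a bag in every tree decomposition; so some bag has ≥ 5 vertices and tw(G) ≥ 4. The upper and lower bounds meet at 4, so that is the treewidth.

Treewidth 4.
One optimal decomposition is:
Bags: B1 = {1, 2, 3, 4, 5}
Tree: (single bag)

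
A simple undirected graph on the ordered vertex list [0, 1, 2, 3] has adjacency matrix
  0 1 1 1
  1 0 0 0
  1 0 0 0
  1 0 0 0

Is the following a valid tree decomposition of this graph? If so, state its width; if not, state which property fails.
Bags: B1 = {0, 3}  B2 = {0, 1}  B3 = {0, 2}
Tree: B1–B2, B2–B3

Yes; width 1.

Every vertex of G appears in some bag (union = {0, 1, 2, 3}); every edge is covered by a bag; and for each vertex v the set of bags containing v is connected in the bag tree. The decomposition is therefore valid. The largest bag has 2 vertices, so the width is 1.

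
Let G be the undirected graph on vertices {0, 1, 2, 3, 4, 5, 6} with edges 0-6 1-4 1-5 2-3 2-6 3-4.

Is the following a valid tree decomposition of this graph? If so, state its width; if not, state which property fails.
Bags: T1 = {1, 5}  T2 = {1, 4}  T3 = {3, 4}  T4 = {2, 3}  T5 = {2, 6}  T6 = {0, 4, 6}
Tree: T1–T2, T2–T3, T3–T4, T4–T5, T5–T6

No — bags containing vertex 4 are not connected in the tree.

A tree decomposition must satisfy three properties: every vertex lies in some bag; for every edge, both endpoints lie together in some bag; and for every vertex, the bags containing it form a connected subtree. Here bags containing vertex 4 are not connected in the tree, so the decomposition is invalid.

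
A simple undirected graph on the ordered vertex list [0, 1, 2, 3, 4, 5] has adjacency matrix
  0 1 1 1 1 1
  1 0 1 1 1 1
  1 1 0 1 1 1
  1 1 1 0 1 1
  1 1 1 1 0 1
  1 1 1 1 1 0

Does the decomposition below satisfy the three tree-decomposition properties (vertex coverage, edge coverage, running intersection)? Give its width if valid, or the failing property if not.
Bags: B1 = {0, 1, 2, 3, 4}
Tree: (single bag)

A tree decomposition must satisfy three properties: every vertex lies in some bag; for every edge, both endpoints lie together in some bag; and for every vertex, the bags containing it form a connected subtree. Here vertex 5 appears in no bag, so the decomposition is invalid.

No — vertex 5 appears in no bag.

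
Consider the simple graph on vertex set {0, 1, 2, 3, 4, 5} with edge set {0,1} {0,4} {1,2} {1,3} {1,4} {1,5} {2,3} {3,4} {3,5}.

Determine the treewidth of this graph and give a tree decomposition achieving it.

The largest bag has 3 vertices, giving width 2; this decomposition certifies tw(G) ≤ 2. On the other hand G contains the 3-clique {0, 1, 4}. A clique must lie in a single bag of any decomposition, so no decomposition can have width below 2. The upper and lower bounds meet at 2, so that is the treewidth.

Treewidth 2.
One optimal decomposition is:
Bags: B1 = {1, 3, 5}  B2 = {1, 3, 4}  B3 = {1, 2, 3}  B4 = {0, 1, 4}
Tree: B1–B2, B2–B3, B2–B4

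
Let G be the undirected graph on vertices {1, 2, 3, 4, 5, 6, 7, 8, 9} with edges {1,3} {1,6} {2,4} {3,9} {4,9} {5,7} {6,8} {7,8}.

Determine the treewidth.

A width-1 tree decomposition is:
Bags: B1 = {2, 4}  B2 = {4, 9}  B3 = {3, 9}  B4 = {1, 3}  B5 = {1, 6}  B6 = {6, 8}  B7 = {7, 8}  B8 = {5, 7}
Tree: B1–B2, B2–B3, B3–B4, B4–B5, B5–B6, B6–B7, B7–B8
Every bag has size at most 2, so the width is 2 − 1 = 1 and tw(G) ≤ 1. G has an edge, so its treewidth is at least 1. The upper and lower bounds meet at 1, so that is the treewidth.

1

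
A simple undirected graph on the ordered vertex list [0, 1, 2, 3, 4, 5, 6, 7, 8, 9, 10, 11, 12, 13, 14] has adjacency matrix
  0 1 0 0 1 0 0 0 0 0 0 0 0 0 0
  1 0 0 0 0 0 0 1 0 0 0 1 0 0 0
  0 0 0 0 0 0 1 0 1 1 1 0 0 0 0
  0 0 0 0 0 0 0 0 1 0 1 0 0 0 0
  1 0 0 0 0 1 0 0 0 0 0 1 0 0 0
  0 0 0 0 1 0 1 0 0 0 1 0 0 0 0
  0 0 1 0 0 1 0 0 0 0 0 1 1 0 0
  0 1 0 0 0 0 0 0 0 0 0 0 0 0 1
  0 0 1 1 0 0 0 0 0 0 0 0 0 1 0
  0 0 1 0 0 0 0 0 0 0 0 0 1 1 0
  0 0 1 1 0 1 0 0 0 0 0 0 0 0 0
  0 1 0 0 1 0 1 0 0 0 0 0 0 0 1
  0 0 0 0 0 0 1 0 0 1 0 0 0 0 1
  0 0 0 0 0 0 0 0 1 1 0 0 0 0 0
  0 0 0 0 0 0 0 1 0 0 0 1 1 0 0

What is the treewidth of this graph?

3

A width-3 tree decomposition is:
Bags: B1 = {0, 1, 4, 7}  B2 = {1, 4, 7, 11}  B3 = {4, 7, 11, 14}  B4 = {4, 5, 11, 14}  B5 = {5, 6, 11, 14}  B6 = {5, 6, 12, 14}  B7 = {5, 6, 10, 12}  B8 = {2, 6, 10, 12}  B9 = {2, 9, 10, 12}  B10 = {2, 3, 9, 10}  B11 = {2, 3, 8, 9}  B12 = {3, 8, 9, 13}
Tree: B1–B2, B2–B3, B3–B4, B4–B5, B5–B6, B6–B7, B7–B8, B8–B9, B9–B10, B10–B11, B11–B12
The largest bag has 4 vertices, giving width 3; this decomposition certifies tw(G) ≤ 3. For the lower bound: the 4 vertex sets {0,1,7}, {4}, {11}, {5,6,12,14} are disjoint, each induces a connected subgraph, and every pair is joined by at least one edge of G. Contracting each set to a single vertex therefore yields K_{4} as a minor, and since treewidth is minor-monotone, tw(G) ≥ tw(K_{4}) = 3. Combining the bounds, tw(G) = 3.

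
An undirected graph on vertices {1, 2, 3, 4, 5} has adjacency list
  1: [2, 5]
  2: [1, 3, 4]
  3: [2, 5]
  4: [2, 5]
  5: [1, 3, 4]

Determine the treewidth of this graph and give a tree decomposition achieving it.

Each bag holds 3 vertices, so the decomposition has width 2, which upper-bounds the treewidth. The edges 3–5–1–2–3 form a cycle, so G is not a tree and its treewidth is at least 2. Therefore the treewidth is 2.

Treewidth 2.
One optimal decomposition is:
Bags: B1 = {2, 3, 5}  B2 = {1, 2, 5}  B3 = {2, 4, 5}
Tree: B1–B2, B2–B3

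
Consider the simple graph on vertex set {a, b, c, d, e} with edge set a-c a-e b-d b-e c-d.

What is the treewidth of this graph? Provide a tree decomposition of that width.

Treewidth 2.
One optimal decomposition is:
Bags: B1 = {b, c, d}  B2 = {a, b, c}  B3 = {a, b, e}
Tree: B1–B2, B2–B3

Each bag holds 3 vertices, so the decomposition has width 2, which upper-bounds the treewidth. Since b–d–c–a–e–b is a cycle in G, G is not acyclic. Forests are exactly the graphs of treewidth ≤ 1, so tw(G) ≥ 2. Combining the bounds, tw(G) = 2.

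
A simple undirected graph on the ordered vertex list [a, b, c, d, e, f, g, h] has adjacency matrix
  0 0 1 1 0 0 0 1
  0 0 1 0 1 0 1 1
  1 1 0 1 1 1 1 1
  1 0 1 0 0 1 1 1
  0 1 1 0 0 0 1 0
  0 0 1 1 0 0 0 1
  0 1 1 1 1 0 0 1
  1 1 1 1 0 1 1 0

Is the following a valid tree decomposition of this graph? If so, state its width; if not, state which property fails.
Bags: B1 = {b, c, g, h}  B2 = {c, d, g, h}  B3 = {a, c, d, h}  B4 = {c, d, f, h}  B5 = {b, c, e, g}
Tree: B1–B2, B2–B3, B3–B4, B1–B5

Checking the three conditions: (i) the bags cover all of {a, b, c, d, e, f, g, h}; (ii) for each edge, some bag contains both endpoints; (iii) the bags containing any fixed vertex form a subtree. All hold, so the decomposition is valid with width 4 − 1 = 3.

Yes; width 3.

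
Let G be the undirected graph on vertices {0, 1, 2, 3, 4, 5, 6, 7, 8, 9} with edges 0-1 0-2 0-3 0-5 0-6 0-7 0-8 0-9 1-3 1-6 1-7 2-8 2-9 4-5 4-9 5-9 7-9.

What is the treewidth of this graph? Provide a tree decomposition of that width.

Each bag holds 3 vertices, so the decomposition has width 2, which upper-bounds the treewidth. For the lower bound, the 3 vertices {0, 1, 3} are pairwise adjacent, and any tree decomposition puts a clique entirely inside one bag — forcing width ≥ 2. Combining the bounds, tw(G) = 2.

Treewidth 2.
Bags: B1 = {0, 5, 9}  B2 = {0, 2, 9}  B3 = {0, 7, 9}  B4 = {0, 1, 7}  B5 = {0, 1, 6}  B6 = {0, 1, 3}  B7 = {4, 5, 9}  B8 = {0, 2, 8}
Tree: B1–B2, B2–B3, B3–B4, B4–B5, B5–B6, B1–B7, B2–B8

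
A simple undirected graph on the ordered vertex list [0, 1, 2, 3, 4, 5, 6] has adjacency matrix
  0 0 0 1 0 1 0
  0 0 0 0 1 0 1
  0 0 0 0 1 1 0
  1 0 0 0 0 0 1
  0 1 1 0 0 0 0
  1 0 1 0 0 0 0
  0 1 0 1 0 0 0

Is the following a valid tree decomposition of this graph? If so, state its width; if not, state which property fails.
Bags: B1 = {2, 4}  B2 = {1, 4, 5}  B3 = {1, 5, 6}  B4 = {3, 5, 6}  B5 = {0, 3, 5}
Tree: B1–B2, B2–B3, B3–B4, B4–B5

No — edge (5,2) lies in no bag.

A tree decomposition must satisfy three properties: every vertex lies in some bag; for every edge, both endpoints lie together in some bag; and for every vertex, the bags containing it form a connected subtree. Here edge (5,2) lies in no bag, so the decomposition is invalid.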